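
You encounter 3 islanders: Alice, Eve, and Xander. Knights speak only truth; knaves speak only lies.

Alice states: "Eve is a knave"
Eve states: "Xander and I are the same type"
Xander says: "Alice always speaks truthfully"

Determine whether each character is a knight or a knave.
Alice is a knight.
Eve is a knave.
Xander is a knight.

Verification:
- Alice (knight) says "Eve is a knave" - this is TRUE because Eve is a knave.
- Eve (knave) says "Xander and I are the same type" - this is FALSE (a lie) because Eve is a knave and Xander is a knight.
- Xander (knight) says "Alice always speaks truthfully" - this is TRUE because Alice is a knight.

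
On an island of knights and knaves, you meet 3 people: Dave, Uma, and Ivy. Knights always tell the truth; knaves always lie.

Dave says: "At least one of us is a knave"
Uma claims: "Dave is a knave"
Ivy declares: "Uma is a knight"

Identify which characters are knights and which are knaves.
Dave is a knight.
Uma is a knave.
Ivy is a knave.

Verification:
- Dave (knight) says "At least one of us is a knave" - this is TRUE because Uma and Ivy are knaves.
- Uma (knave) says "Dave is a knave" - this is FALSE (a lie) because Dave is a knight.
- Ivy (knave) says "Uma is a knight" - this is FALSE (a lie) because Uma is a knave.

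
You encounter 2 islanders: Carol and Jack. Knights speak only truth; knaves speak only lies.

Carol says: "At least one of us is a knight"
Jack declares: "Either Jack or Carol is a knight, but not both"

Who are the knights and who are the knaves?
Carol is a knave.
Jack is a knave.

Verification:
- Carol (knave) says "At least one of us is a knight" - this is FALSE (a lie) because no one is a knight.
- Jack (knave) says "Either Jack or Carol is a knight, but not both" - this is FALSE (a lie) because Jack is a knave and Carol is a knave.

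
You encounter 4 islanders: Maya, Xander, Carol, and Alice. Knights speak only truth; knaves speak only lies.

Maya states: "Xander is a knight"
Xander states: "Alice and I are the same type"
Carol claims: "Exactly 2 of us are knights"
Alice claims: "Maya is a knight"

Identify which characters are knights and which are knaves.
Maya is a knight.
Xander is a knight.
Carol is a knave.
Alice is a knight.

Verification:
- Maya (knight) says "Xander is a knight" - this is TRUE because Xander is a knight.
- Xander (knight) says "Alice and I are the same type" - this is TRUE because Xander is a knight and Alice is a knight.
- Carol (knave) says "Exactly 2 of us are knights" - this is FALSE (a lie) because there are 3 knights.
- Alice (knight) says "Maya is a knight" - this is TRUE because Maya is a knight.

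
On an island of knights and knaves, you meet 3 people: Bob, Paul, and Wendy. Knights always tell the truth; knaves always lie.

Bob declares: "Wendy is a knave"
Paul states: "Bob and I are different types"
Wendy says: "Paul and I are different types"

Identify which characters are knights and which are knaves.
Bob is a knave.
Paul is a knave.
Wendy is a knight.

Verification:
- Bob (knave) says "Wendy is a knave" - this is FALSE (a lie) because Wendy is a knight.
- Paul (knave) says "Bob and I are different types" - this is FALSE (a lie) because Paul is a knave and Bob is a knave.
- Wendy (knight) says "Paul and I are different types" - this is TRUE because Wendy is a knight and Paul is a knave.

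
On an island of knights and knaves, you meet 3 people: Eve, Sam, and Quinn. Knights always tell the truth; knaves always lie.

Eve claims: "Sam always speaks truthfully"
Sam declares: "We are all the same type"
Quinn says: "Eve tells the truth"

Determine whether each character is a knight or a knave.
Eve is a knight.
Sam is a knight.
Quinn is a knight.

Verification:
- Eve (knight) says "Sam always speaks truthfully" - this is TRUE because Sam is a knight.
- Sam (knight) says "We are all the same type" - this is TRUE because Eve, Sam, and Quinn are knights.
- Quinn (knight) says "Eve tells the truth" - this is TRUE because Eve is a knight.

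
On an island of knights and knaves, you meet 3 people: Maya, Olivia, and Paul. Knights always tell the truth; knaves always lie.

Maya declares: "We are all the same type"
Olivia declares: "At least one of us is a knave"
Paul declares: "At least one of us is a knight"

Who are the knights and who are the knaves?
Maya is a knave.
Olivia is a knight.
Paul is a knight.

Verification:
- Maya (knave) says "We are all the same type" - this is FALSE (a lie) because Olivia and Paul are knights and Maya is a knave.
- Olivia (knight) says "At least one of us is a knave" - this is TRUE because Maya is a knave.
- Paul (knight) says "At least one of us is a knight" - this is TRUE because Olivia and Paul are knights.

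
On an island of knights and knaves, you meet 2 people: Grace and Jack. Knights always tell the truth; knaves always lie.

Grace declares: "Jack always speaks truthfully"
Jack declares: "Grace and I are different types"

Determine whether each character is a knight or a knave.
Grace is a knave.
Jack is a knave.

Verification:
- Grace (knave) says "Jack always speaks truthfully" - this is FALSE (a lie) because Jack is a knave.
- Jack (knave) says "Grace and I are different types" - this is FALSE (a lie) because Jack is a knave and Grace is a knave.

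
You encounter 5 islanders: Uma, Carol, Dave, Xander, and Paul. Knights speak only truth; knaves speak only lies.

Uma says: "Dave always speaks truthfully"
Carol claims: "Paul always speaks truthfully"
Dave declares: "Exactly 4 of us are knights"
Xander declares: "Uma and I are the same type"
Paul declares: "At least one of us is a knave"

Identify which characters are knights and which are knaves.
Uma is a knight.
Carol is a knight.
Dave is a knight.
Xander is a knave.
Paul is a knight.

Verification:
- Uma (knight) says "Dave always speaks truthfully" - this is TRUE because Dave is a knight.
- Carol (knight) says "Paul always speaks truthfully" - this is TRUE because Paul is a knight.
- Dave (knight) says "Exactly 4 of us are knights" - this is TRUE because there are 4 knights.
- Xander (knave) says "Uma and I are the same type" - this is FALSE (a lie) because Xander is a knave and Uma is a knight.
- Paul (knight) says "At least one of us is a knave" - this is TRUE because Xander is a knave.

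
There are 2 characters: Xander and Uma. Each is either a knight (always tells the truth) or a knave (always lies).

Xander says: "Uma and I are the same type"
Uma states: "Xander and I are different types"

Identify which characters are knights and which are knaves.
Xander is a knave.
Uma is a knight.

Verification:
- Xander (knave) says "Uma and I are the same type" - this is FALSE (a lie) because Xander is a knave and Uma is a knight.
- Uma (knight) says "Xander and I are different types" - this is TRUE because Uma is a knight and Xander is a knave.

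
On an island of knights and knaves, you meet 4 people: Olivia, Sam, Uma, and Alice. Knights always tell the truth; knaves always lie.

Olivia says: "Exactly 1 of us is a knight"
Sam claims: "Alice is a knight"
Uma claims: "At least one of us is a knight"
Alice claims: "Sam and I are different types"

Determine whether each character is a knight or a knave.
Olivia is a knave.
Sam is a knave.
Uma is a knave.
Alice is a knave.

Verification:
- Olivia (knave) says "Exactly 1 of us is a knight" - this is FALSE (a lie) because there are 0 knights.
- Sam (knave) says "Alice is a knight" - this is FALSE (a lie) because Alice is a knave.
- Uma (knave) says "At least one of us is a knight" - this is FALSE (a lie) because no one is a knight.
- Alice (knave) says "Sam and I are different types" - this is FALSE (a lie) because Alice is a knave and Sam is a knave.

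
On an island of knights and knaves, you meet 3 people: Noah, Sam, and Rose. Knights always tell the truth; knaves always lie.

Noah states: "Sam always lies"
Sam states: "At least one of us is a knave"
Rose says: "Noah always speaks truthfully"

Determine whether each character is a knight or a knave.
Noah is a knave.
Sam is a knight.
Rose is a knave.

Verification:
- Noah (knave) says "Sam always lies" - this is FALSE (a lie) because Sam is a knight.
- Sam (knight) says "At least one of us is a knave" - this is TRUE because Noah and Rose are knaves.
- Rose (knave) says "Noah always speaks truthfully" - this is FALSE (a lie) because Noah is a knave.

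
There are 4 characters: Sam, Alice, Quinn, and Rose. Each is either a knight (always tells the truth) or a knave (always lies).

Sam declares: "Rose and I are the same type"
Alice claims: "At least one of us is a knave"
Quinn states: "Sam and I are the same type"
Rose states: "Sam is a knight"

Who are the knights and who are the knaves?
Sam is a knight.
Alice is a knight.
Quinn is a knave.
Rose is a knight.

Verification:
- Sam (knight) says "Rose and I are the same type" - this is TRUE because Sam is a knight and Rose is a knight.
- Alice (knight) says "At least one of us is a knave" - this is TRUE because Quinn is a knave.
- Quinn (knave) says "Sam and I are the same type" - this is FALSE (a lie) because Quinn is a knave and Sam is a knight.
- Rose (knight) says "Sam is a knight" - this is TRUE because Sam is a knight.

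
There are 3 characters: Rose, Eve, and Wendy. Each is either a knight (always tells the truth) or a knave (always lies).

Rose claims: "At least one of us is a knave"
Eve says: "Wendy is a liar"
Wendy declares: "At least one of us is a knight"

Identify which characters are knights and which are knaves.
Rose is a knight.
Eve is a knave.
Wendy is a knight.

Verification:
- Rose (knight) says "At least one of us is a knave" - this is TRUE because Eve is a knave.
- Eve (knave) says "Wendy is a liar" - this is FALSE (a lie) because Wendy is a knight.
- Wendy (knight) says "At least one of us is a knight" - this is TRUE because Rose and Wendy are knights.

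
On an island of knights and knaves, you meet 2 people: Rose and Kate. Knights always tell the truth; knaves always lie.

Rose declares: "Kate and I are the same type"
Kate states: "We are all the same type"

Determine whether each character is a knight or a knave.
Rose is a knight.
Kate is a knight.

Verification:
- Rose (knight) says "Kate and I are the same type" - this is TRUE because Rose is a knight and Kate is a knight.
- Kate (knight) says "We are all the same type" - this is TRUE because Rose and Kate are knights.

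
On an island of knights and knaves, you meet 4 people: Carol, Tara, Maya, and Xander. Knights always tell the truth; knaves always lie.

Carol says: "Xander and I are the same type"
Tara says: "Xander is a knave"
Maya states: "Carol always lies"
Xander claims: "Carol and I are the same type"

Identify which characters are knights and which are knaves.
Carol is a knight.
Tara is a knave.
Maya is a knave.
Xander is a knight.

Verification:
- Carol (knight) says "Xander and I are the same type" - this is TRUE because Carol is a knight and Xander is a knight.
- Tara (knave) says "Xander is a knave" - this is FALSE (a lie) because Xander is a knight.
- Maya (knave) says "Carol always lies" - this is FALSE (a lie) because Carol is a knight.
- Xander (knight) says "Carol and I are the same type" - this is TRUE because Xander is a knight and Carol is a knight.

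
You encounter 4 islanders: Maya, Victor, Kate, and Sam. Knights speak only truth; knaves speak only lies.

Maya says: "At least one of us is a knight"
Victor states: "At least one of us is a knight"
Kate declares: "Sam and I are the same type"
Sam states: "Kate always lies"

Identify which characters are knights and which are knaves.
Maya is a knight.
Victor is a knight.
Kate is a knave.
Sam is a knight.

Verification:
- Maya (knight) says "At least one of us is a knight" - this is TRUE because Maya, Victor, and Sam are knights.
- Victor (knight) says "At least one of us is a knight" - this is TRUE because Maya, Victor, and Sam are knights.
- Kate (knave) says "Sam and I are the same type" - this is FALSE (a lie) because Kate is a knave and Sam is a knight.
- Sam (knight) says "Kate always lies" - this is TRUE because Kate is a knave.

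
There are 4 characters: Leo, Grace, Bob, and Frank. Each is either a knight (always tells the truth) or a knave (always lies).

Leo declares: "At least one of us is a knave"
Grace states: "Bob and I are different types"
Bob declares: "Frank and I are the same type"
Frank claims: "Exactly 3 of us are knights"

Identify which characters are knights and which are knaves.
Leo is a knight.
Grace is a knight.
Bob is a knave.
Frank is a knight.

Verification:
- Leo (knight) says "At least one of us is a knave" - this is TRUE because Bob is a knave.
- Grace (knight) says "Bob and I are different types" - this is TRUE because Grace is a knight and Bob is a knave.
- Bob (knave) says "Frank and I are the same type" - this is FALSE (a lie) because Bob is a knave and Frank is a knight.
- Frank (knight) says "Exactly 3 of us are knights" - this is TRUE because there are 3 knights.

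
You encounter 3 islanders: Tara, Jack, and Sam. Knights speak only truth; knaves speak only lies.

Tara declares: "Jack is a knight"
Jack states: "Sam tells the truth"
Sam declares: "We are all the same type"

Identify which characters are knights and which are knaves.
Tara is a knight.
Jack is a knight.
Sam is a knight.

Verification:
- Tara (knight) says "Jack is a knight" - this is TRUE because Jack is a knight.
- Jack (knight) says "Sam tells the truth" - this is TRUE because Sam is a knight.
- Sam (knight) says "We are all the same type" - this is TRUE because Tara, Jack, and Sam are knights.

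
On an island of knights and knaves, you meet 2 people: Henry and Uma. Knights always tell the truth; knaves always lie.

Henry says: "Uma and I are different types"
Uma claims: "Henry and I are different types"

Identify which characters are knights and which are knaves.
Henry is a knave.
Uma is a knave.

Verification:
- Henry (knave) says "Uma and I are different types" - this is FALSE (a lie) because Henry is a knave and Uma is a knave.
- Uma (knave) says "Henry and I are different types" - this is FALSE (a lie) because Uma is a knave and Henry is a knave.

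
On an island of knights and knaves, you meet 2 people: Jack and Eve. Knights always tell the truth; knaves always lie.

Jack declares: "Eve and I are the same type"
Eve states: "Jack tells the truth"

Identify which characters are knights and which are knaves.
Jack is a knight.
Eve is a knight.

Verification:
- Jack (knight) says "Eve and I are the same type" - this is TRUE because Jack is a knight and Eve is a knight.
- Eve (knight) says "Jack tells the truth" - this is TRUE because Jack is a knight.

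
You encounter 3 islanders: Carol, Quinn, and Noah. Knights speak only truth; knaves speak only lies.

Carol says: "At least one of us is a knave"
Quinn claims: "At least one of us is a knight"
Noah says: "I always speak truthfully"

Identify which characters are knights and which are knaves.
Carol is a knight.
Quinn is a knight.
Noah is a knave.

Verification:
- Carol (knight) says "At least one of us is a knave" - this is TRUE because Noah is a knave.
- Quinn (knight) says "At least one of us is a knight" - this is TRUE because Carol and Quinn are knights.
- Noah (knave) says "I always speak truthfully" - this is FALSE (a lie) because Noah is a knave.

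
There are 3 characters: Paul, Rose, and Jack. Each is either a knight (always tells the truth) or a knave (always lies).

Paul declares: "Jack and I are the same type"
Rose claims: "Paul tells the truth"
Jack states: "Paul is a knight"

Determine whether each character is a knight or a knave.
Paul is a knight.
Rose is a knight.
Jack is a knight.

Verification:
- Paul (knight) says "Jack and I are the same type" - this is TRUE because Paul is a knight and Jack is a knight.
- Rose (knight) says "Paul tells the truth" - this is TRUE because Paul is a knight.
- Jack (knight) says "Paul is a knight" - this is TRUE because Paul is a knight.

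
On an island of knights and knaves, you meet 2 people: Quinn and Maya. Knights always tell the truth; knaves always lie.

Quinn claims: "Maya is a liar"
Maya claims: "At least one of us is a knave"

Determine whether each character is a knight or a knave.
Quinn is a knave.
Maya is a knight.

Verification:
- Quinn (knave) says "Maya is a liar" - this is FALSE (a lie) because Maya is a knight.
- Maya (knight) says "At least one of us is a knave" - this is TRUE because Quinn is a knave.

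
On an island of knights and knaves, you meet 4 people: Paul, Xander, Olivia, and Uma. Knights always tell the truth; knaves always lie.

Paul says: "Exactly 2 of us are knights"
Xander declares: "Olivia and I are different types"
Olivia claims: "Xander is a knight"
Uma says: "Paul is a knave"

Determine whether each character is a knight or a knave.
Paul is a knave.
Xander is a knave.
Olivia is a knave.
Uma is a knight.

Verification:
- Paul (knave) says "Exactly 2 of us are knights" - this is FALSE (a lie) because there are 1 knights.
- Xander (knave) says "Olivia and I are different types" - this is FALSE (a lie) because Xander is a knave and Olivia is a knave.
- Olivia (knave) says "Xander is a knight" - this is FALSE (a lie) because Xander is a knave.
- Uma (knight) says "Paul is a knave" - this is TRUE because Paul is a knave.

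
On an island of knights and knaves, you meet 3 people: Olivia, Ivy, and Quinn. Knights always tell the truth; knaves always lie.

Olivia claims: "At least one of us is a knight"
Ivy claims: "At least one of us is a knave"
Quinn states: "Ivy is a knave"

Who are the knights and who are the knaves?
Olivia is a knight.
Ivy is a knight.
Quinn is a knave.

Verification:
- Olivia (knight) says "At least one of us is a knight" - this is TRUE because Olivia and Ivy are knights.
- Ivy (knight) says "At least one of us is a knave" - this is TRUE because Quinn is a knave.
- Quinn (knave) says "Ivy is a knave" - this is FALSE (a lie) because Ivy is a knight.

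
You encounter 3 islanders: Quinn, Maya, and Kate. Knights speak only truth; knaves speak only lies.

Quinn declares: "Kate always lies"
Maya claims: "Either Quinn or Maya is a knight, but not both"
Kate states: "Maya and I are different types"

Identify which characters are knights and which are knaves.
Quinn is a knave.
Maya is a knave.
Kate is a knight.

Verification:
- Quinn (knave) says "Kate always lies" - this is FALSE (a lie) because Kate is a knight.
- Maya (knave) says "Either Quinn or Maya is a knight, but not both" - this is FALSE (a lie) because Quinn is a knave and Maya is a knave.
- Kate (knight) says "Maya and I are different types" - this is TRUE because Kate is a knight and Maya is a knave.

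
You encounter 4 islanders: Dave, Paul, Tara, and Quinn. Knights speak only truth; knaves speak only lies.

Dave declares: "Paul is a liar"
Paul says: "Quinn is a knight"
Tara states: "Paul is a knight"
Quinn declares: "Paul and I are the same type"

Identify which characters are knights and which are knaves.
Dave is a knave.
Paul is a knight.
Tara is a knight.
Quinn is a knight.

Verification:
- Dave (knave) says "Paul is a liar" - this is FALSE (a lie) because Paul is a knight.
- Paul (knight) says "Quinn is a knight" - this is TRUE because Quinn is a knight.
- Tara (knight) says "Paul is a knight" - this is TRUE because Paul is a knight.
- Quinn (knight) says "Paul and I are the same type" - this is TRUE because Quinn is a knight and Paul is a knight.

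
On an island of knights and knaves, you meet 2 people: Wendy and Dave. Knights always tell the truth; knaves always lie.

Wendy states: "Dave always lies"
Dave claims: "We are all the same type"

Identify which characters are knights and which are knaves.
Wendy is a knight.
Dave is a knave.

Verification:
- Wendy (knight) says "Dave always lies" - this is TRUE because Dave is a knave.
- Dave (knave) says "We are all the same type" - this is FALSE (a lie) because Wendy is a knight and Dave is a knave.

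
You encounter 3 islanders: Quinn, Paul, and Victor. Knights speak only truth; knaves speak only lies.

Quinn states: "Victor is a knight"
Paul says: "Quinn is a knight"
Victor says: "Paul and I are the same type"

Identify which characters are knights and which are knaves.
Quinn is a knight.
Paul is a knight.
Victor is a knight.

Verification:
- Quinn (knight) says "Victor is a knight" - this is TRUE because Victor is a knight.
- Paul (knight) says "Quinn is a knight" - this is TRUE because Quinn is a knight.
- Victor (knight) says "Paul and I are the same type" - this is TRUE because Victor is a knight and Paul is a knight.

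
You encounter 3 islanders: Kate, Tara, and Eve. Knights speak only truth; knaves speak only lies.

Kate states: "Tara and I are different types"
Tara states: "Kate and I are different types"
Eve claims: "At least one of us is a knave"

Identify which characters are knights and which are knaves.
Kate is a knave.
Tara is a knave.
Eve is a knight.

Verification:
- Kate (knave) says "Tara and I are different types" - this is FALSE (a lie) because Kate is a knave and Tara is a knave.
- Tara (knave) says "Kate and I are different types" - this is FALSE (a lie) because Tara is a knave and Kate is a knave.
- Eve (knight) says "At least one of us is a knave" - this is TRUE because Kate and Tara are knaves.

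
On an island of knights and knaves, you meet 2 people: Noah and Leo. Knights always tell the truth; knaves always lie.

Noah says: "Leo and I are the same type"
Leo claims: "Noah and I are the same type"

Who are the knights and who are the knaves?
Noah is a knight.
Leo is a knight.

Verification:
- Noah (knight) says "Leo and I are the same type" - this is TRUE because Noah is a knight and Leo is a knight.
- Leo (knight) says "Noah and I are the same type" - this is TRUE because Leo is a knight and Noah is a knight.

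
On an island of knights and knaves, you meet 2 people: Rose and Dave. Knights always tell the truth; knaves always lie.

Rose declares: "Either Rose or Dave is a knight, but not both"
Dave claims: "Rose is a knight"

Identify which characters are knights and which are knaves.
Rose is a knave.
Dave is a knave.

Verification:
- Rose (knave) says "Either Rose or Dave is a knight, but not both" - this is FALSE (a lie) because Rose is a knave and Dave is a knave.
- Dave (knave) says "Rose is a knight" - this is FALSE (a lie) because Rose is a knave.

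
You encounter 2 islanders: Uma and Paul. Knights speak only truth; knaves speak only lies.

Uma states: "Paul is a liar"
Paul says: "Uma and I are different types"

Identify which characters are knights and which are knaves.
Uma is a knave.
Paul is a knight.

Verification:
- Uma (knave) says "Paul is a liar" - this is FALSE (a lie) because Paul is a knight.
- Paul (knight) says "Uma and I are different types" - this is TRUE because Paul is a knight and Uma is a knave.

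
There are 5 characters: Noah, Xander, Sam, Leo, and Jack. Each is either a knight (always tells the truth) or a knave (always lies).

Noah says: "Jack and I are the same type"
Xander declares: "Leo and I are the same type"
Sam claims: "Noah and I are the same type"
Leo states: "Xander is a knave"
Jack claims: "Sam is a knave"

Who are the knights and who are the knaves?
Noah is a knight.
Xander is a knave.
Sam is a knave.
Leo is a knight.
Jack is a knight.

Verification:
- Noah (knight) says "Jack and I are the same type" - this is TRUE because Noah is a knight and Jack is a knight.
- Xander (knave) says "Leo and I are the same type" - this is FALSE (a lie) because Xander is a knave and Leo is a knight.
- Sam (knave) says "Noah and I are the same type" - this is FALSE (a lie) because Sam is a knave and Noah is a knight.
- Leo (knight) says "Xander is a knave" - this is TRUE because Xander is a knave.
- Jack (knight) says "Sam is a knave" - this is TRUE because Sam is a knave.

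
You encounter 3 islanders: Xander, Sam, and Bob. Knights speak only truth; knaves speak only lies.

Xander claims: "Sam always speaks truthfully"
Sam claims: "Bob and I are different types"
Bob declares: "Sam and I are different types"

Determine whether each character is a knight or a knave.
Xander is a knave.
Sam is a knave.
Bob is a knave.

Verification:
- Xander (knave) says "Sam always speaks truthfully" - this is FALSE (a lie) because Sam is a knave.
- Sam (knave) says "Bob and I are different types" - this is FALSE (a lie) because Sam is a knave and Bob is a knave.
- Bob (knave) says "Sam and I are different types" - this is FALSE (a lie) because Bob is a knave and Sam is a knave.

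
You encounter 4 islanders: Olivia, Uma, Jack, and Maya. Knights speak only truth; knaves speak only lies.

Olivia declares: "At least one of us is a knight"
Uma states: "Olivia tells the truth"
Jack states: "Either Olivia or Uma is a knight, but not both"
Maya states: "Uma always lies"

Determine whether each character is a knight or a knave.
Olivia is a knight.
Uma is a knight.
Jack is a knave.
Maya is a knave.

Verification:
- Olivia (knight) says "At least one of us is a knight" - this is TRUE because Olivia and Uma are knights.
- Uma (knight) says "Olivia tells the truth" - this is TRUE because Olivia is a knight.
- Jack (knave) says "Either Olivia or Uma is a knight, but not both" - this is FALSE (a lie) because Olivia is a knight and Uma is a knight.
- Maya (knave) says "Uma always lies" - this is FALSE (a lie) because Uma is a knight.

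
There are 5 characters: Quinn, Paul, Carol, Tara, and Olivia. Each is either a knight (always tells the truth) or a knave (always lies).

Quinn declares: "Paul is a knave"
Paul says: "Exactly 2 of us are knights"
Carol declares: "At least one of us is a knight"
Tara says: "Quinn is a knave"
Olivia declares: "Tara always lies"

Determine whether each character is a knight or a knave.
Quinn is a knight.
Paul is a knave.
Carol is a knight.
Tara is a knave.
Olivia is a knight.

Verification:
- Quinn (knight) says "Paul is a knave" - this is TRUE because Paul is a knave.
- Paul (knave) says "Exactly 2 of us are knights" - this is FALSE (a lie) because there are 3 knights.
- Carol (knight) says "At least one of us is a knight" - this is TRUE because Quinn, Carol, and Olivia are knights.
- Tara (knave) says "Quinn is a knave" - this is FALSE (a lie) because Quinn is a knight.
- Olivia (knight) says "Tara always lies" - this is TRUE because Tara is a knave.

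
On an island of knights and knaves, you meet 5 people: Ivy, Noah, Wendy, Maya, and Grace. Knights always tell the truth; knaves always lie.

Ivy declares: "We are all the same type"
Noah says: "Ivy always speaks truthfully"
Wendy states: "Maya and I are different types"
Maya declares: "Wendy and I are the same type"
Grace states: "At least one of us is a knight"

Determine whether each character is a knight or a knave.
Ivy is a knave.
Noah is a knave.
Wendy is a knight.
Maya is a knave.
Grace is a knight.

Verification:
- Ivy (knave) says "We are all the same type" - this is FALSE (a lie) because Wendy and Grace are knights and Ivy, Noah, and Maya are knaves.
- Noah (knave) says "Ivy always speaks truthfully" - this is FALSE (a lie) because Ivy is a knave.
- Wendy (knight) says "Maya and I are different types" - this is TRUE because Wendy is a knight and Maya is a knave.
- Maya (knave) says "Wendy and I are the same type" - this is FALSE (a lie) because Maya is a knave and Wendy is a knight.
- Grace (knight) says "At least one of us is a knight" - this is TRUE because Wendy and Grace are knights.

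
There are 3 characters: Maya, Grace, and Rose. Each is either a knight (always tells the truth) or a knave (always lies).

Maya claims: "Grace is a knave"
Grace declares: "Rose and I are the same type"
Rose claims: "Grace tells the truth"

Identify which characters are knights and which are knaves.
Maya is a knave.
Grace is a knight.
Rose is a knight.

Verification:
- Maya (knave) says "Grace is a knave" - this is FALSE (a lie) because Grace is a knight.
- Grace (knight) says "Rose and I are the same type" - this is TRUE because Grace is a knight and Rose is a knight.
- Rose (knight) says "Grace tells the truth" - this is TRUE because Grace is a knight.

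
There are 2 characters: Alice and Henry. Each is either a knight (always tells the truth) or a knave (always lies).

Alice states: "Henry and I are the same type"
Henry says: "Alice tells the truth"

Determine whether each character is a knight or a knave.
Alice is a knight.
Henry is a knight.

Verification:
- Alice (knight) says "Henry and I are the same type" - this is TRUE because Alice is a knight and Henry is a knight.
- Henry (knight) says "Alice tells the truth" - this is TRUE because Alice is a knight.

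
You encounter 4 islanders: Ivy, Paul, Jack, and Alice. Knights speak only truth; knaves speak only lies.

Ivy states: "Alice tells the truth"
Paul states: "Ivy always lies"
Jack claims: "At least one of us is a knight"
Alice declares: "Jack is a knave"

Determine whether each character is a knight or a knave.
Ivy is a knave.
Paul is a knight.
Jack is a knight.
Alice is a knave.

Verification:
- Ivy (knave) says "Alice tells the truth" - this is FALSE (a lie) because Alice is a knave.
- Paul (knight) says "Ivy always lies" - this is TRUE because Ivy is a knave.
- Jack (knight) says "At least one of us is a knight" - this is TRUE because Paul and Jack are knights.
- Alice (knave) says "Jack is a knave" - this is FALSE (a lie) because Jack is a knight.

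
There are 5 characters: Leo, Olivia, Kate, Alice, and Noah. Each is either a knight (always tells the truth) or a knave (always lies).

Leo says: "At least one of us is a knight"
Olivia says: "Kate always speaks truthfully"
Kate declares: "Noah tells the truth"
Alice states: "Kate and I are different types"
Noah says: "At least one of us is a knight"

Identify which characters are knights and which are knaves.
Leo is a knave.
Olivia is a knave.
Kate is a knave.
Alice is a knave.
Noah is a knave.

Verification:
- Leo (knave) says "At least one of us is a knight" - this is FALSE (a lie) because no one is a knight.
- Olivia (knave) says "Kate always speaks truthfully" - this is FALSE (a lie) because Kate is a knave.
- Kate (knave) says "Noah tells the truth" - this is FALSE (a lie) because Noah is a knave.
- Alice (knave) says "Kate and I are different types" - this is FALSE (a lie) because Alice is a knave and Kate is a knave.
- Noah (knave) says "At least one of us is a knight" - this is FALSE (a lie) because no one is a knight.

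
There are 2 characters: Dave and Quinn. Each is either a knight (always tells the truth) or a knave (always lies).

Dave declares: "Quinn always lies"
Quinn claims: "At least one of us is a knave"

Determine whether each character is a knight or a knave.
Dave is a knave.
Quinn is a knight.

Verification:
- Dave (knave) says "Quinn always lies" - this is FALSE (a lie) because Quinn is a knight.
- Quinn (knight) says "At least one of us is a knave" - this is TRUE because Dave is a knave.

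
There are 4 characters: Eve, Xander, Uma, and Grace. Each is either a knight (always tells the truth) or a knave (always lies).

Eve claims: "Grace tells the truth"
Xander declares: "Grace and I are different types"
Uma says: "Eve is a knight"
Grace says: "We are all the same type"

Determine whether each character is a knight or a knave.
Eve is a knave.
Xander is a knight.
Uma is a knave.
Grace is a knave.

Verification:
- Eve (knave) says "Grace tells the truth" - this is FALSE (a lie) because Grace is a knave.
- Xander (knight) says "Grace and I are different types" - this is TRUE because Xander is a knight and Grace is a knave.
- Uma (knave) says "Eve is a knight" - this is FALSE (a lie) because Eve is a knave.
- Grace (knave) says "We are all the same type" - this is FALSE (a lie) because Xander is a knight and Eve, Uma, and Grace are knaves.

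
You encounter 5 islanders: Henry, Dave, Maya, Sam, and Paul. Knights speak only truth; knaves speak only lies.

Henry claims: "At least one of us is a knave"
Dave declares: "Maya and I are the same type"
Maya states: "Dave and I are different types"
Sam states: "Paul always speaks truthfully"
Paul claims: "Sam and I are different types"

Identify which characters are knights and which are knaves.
Henry is a knight.
Dave is a knave.
Maya is a knight.
Sam is a knave.
Paul is a knave.

Verification:
- Henry (knight) says "At least one of us is a knave" - this is TRUE because Dave, Sam, and Paul are knaves.
- Dave (knave) says "Maya and I are the same type" - this is FALSE (a lie) because Dave is a knave and Maya is a knight.
- Maya (knight) says "Dave and I are different types" - this is TRUE because Maya is a knight and Dave is a knave.
- Sam (knave) says "Paul always speaks truthfully" - this is FALSE (a lie) because Paul is a knave.
- Paul (knave) says "Sam and I are different types" - this is FALSE (a lie) because Paul is a knave and Sam is a knave.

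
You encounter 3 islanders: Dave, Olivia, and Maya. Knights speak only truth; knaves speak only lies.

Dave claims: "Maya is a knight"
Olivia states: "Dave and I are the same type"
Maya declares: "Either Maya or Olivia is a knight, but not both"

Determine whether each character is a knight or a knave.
Dave is a knight.
Olivia is a knave.
Maya is a knight.

Verification:
- Dave (knight) says "Maya is a knight" - this is TRUE because Maya is a knight.
- Olivia (knave) says "Dave and I are the same type" - this is FALSE (a lie) because Olivia is a knave and Dave is a knight.
- Maya (knight) says "Either Maya or Olivia is a knight, but not both" - this is TRUE because Maya is a knight and Olivia is a knave.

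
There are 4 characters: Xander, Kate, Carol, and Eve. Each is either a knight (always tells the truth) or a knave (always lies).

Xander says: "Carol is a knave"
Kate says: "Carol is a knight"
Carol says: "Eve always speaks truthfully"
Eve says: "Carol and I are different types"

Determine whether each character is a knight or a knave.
Xander is a knight.
Kate is a knave.
Carol is a knave.
Eve is a knave.

Verification:
- Xander (knight) says "Carol is a knave" - this is TRUE because Carol is a knave.
- Kate (knave) says "Carol is a knight" - this is FALSE (a lie) because Carol is a knave.
- Carol (knave) says "Eve always speaks truthfully" - this is FALSE (a lie) because Eve is a knave.
- Eve (knave) says "Carol and I are different types" - this is FALSE (a lie) because Eve is a knave and Carol is a knave.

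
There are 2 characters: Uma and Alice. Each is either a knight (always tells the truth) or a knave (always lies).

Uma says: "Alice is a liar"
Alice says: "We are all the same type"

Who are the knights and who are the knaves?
Uma is a knight.
Alice is a knave.

Verification:
- Uma (knight) says "Alice is a liar" - this is TRUE because Alice is a knave.
- Alice (knave) says "We are all the same type" - this is FALSE (a lie) because Uma is a knight and Alice is a knave.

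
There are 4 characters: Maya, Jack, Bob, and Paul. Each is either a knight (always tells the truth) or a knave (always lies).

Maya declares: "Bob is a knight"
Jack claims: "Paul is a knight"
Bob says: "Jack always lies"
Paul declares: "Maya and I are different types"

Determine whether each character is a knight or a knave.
Maya is a knave.
Jack is a knight.
Bob is a knave.
Paul is a knight.

Verification:
- Maya (knave) says "Bob is a knight" - this is FALSE (a lie) because Bob is a knave.
- Jack (knight) says "Paul is a knight" - this is TRUE because Paul is a knight.
- Bob (knave) says "Jack always lies" - this is FALSE (a lie) because Jack is a knight.
- Paul (knight) says "Maya and I are different types" - this is TRUE because Paul is a knight and Maya is a knave.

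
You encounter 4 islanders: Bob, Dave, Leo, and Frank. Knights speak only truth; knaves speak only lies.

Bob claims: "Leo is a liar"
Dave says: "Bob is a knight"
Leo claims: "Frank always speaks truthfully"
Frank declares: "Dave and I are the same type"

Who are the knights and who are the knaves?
Bob is a knight.
Dave is a knight.
Leo is a knave.
Frank is a knave.

Verification:
- Bob (knight) says "Leo is a liar" - this is TRUE because Leo is a knave.
- Dave (knight) says "Bob is a knight" - this is TRUE because Bob is a knight.
- Leo (knave) says "Frank always speaks truthfully" - this is FALSE (a lie) because Frank is a knave.
- Frank (knave) says "Dave and I are the same type" - this is FALSE (a lie) because Frank is a knave and Dave is a knight.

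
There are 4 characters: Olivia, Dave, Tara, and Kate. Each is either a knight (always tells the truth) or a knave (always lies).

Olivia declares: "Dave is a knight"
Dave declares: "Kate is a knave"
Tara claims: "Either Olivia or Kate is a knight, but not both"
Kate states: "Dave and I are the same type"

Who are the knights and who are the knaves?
Olivia is a knight.
Dave is a knight.
Tara is a knight.
Kate is a knave.

Verification:
- Olivia (knight) says "Dave is a knight" - this is TRUE because Dave is a knight.
- Dave (knight) says "Kate is a knave" - this is TRUE because Kate is a knave.
- Tara (knight) says "Either Olivia or Kate is a knight, but not both" - this is TRUE because Olivia is a knight and Kate is a knave.
- Kate (knave) says "Dave and I are the same type" - this is FALSE (a lie) because Kate is a knave and Dave is a knight.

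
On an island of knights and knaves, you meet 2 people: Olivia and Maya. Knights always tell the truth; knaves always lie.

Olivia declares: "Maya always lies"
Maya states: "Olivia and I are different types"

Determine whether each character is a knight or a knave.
Olivia is a knave.
Maya is a knight.

Verification:
- Olivia (knave) says "Maya always lies" - this is FALSE (a lie) because Maya is a knight.
- Maya (knight) says "Olivia and I are different types" - this is TRUE because Maya is a knight and Olivia is a knave.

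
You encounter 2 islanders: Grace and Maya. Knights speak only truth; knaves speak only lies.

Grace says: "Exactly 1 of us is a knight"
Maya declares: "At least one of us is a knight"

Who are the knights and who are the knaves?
Grace is a knave.
Maya is a knave.

Verification:
- Grace (knave) says "Exactly 1 of us is a knight" - this is FALSE (a lie) because there are 0 knights.
- Maya (knave) says "At least one of us is a knight" - this is FALSE (a lie) because no one is a knight.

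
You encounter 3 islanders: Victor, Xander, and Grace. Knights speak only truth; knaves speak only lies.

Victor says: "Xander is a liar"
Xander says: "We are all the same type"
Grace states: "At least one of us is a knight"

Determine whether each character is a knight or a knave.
Victor is a knight.
Xander is a knave.
Grace is a knight.

Verification:
- Victor (knight) says "Xander is a liar" - this is TRUE because Xander is a knave.
- Xander (knave) says "We are all the same type" - this is FALSE (a lie) because Victor and Grace are knights and Xander is a knave.
- Grace (knight) says "At least one of us is a knight" - this is TRUE because Victor and Grace are knights.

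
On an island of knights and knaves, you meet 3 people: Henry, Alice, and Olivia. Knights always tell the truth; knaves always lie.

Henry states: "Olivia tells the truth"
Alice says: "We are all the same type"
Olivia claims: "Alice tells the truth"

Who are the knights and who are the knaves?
Henry is a knight.
Alice is a knight.
Olivia is a knight.

Verification:
- Henry (knight) says "Olivia tells the truth" - this is TRUE because Olivia is a knight.
- Alice (knight) says "We are all the same type" - this is TRUE because Henry, Alice, and Olivia are knights.
- Olivia (knight) says "Alice tells the truth" - this is TRUE because Alice is a knight.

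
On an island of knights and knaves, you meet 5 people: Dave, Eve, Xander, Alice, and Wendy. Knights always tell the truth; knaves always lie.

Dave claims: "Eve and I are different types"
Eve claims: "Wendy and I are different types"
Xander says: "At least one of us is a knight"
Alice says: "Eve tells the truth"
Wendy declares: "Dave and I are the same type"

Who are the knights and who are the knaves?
Dave is a knight.
Eve is a knave.
Xander is a knight.
Alice is a knave.
Wendy is a knave.

Verification:
- Dave (knight) says "Eve and I are different types" - this is TRUE because Dave is a knight and Eve is a knave.
- Eve (knave) says "Wendy and I are different types" - this is FALSE (a lie) because Eve is a knave and Wendy is a knave.
- Xander (knight) says "At least one of us is a knight" - this is TRUE because Dave and Xander are knights.
- Alice (knave) says "Eve tells the truth" - this is FALSE (a lie) because Eve is a knave.
- Wendy (knave) says "Dave and I are the same type" - this is FALSE (a lie) because Wendy is a knave and Dave is a knight.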